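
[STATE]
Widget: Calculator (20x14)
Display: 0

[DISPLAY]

                   0
┌───┬───┬───┬───┐   
│ 7 │ 8 │ 9 │ ÷ │   
├───┼───┼───┼───┤   
│ 4 │ 5 │ 6 │ × │   
├───┼───┼───┼───┤   
│ 1 │ 2 │ 3 │ - │   
├───┼───┼───┼───┤   
│ 0 │ . │ = │ + │   
├───┼───┼───┼───┤   
│ C │ MC│ MR│ M+│   
└───┴───┴───┴───┘   
                    
                    


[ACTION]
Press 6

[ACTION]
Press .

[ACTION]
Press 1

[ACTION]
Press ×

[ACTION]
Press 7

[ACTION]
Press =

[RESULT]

                42.7
┌───┬───┬───┬───┐   
│ 7 │ 8 │ 9 │ ÷ │   
├───┼───┼───┼───┤   
│ 4 │ 5 │ 6 │ × │   
├───┼───┼───┼───┤   
│ 1 │ 2 │ 3 │ - │   
├───┼───┼───┼───┤   
│ 0 │ . │ = │ + │   
├───┼───┼───┼───┤   
│ C │ MC│ MR│ M+│   
└───┴───┴───┴───┘   
                    
                    


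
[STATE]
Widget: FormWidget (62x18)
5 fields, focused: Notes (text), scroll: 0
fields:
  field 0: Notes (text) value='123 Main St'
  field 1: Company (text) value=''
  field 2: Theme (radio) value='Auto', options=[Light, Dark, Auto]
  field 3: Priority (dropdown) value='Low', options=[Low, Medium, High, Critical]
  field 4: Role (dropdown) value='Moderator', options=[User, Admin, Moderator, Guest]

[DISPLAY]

> Notes:      [123 Main St                                   ]
  Company:    [                                              ]
  Theme:      ( ) Light  ( ) Dark  (●) Auto                   
  Priority:   [Low                                          ▼]
  Role:       [Moderator                                    ▼]
                                                              
                                                              
                                                              
                                                              
                                                              
                                                              
                                                              
                                                              
                                                              
                                                              
                                                              
                                                              
                                                              


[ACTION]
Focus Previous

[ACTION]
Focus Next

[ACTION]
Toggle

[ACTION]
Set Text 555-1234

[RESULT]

> Notes:      [555-1234                                      ]
  Company:    [                                              ]
  Theme:      ( ) Light  ( ) Dark  (●) Auto                   
  Priority:   [Low                                          ▼]
  Role:       [Moderator                                    ▼]
                                                              
                                                              
                                                              
                                                              
                                                              
                                                              
                                                              
                                                              
                                                              
                                                              
                                                              
                                                              
                                                              


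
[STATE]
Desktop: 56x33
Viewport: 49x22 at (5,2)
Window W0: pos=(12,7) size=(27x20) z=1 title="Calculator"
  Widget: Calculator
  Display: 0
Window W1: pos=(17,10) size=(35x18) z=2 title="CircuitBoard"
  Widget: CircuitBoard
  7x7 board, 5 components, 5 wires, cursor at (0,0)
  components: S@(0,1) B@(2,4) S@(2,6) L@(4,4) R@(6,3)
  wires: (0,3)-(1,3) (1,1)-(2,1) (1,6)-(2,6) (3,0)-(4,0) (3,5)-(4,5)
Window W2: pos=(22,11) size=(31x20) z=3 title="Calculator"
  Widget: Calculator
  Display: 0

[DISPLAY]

                                                 
                                                 
                                                 
                                                 
                                                 
       ┏━━━━━━━━━━━━━━━━━━━━━━━━━┓               
       ┃ Calculator              ┃               
       ┠─────────────────────────┨               
       ┃    ┏━━━━━━━━━━━━━━━━━━━━━━━━━━━━━━━━━┓  
       ┃┌───┃ Cir┏━━━━━━━━━━━━━━━━━━━━━━━━━━━━━┓ 
       ┃│ 7 ┠────┃ Calculator                  ┃ 
       ┃├───┃   0┠─────────────────────────────┨ 
       ┃│ 4 ┃0  [┃                            0┃ 
       ┃├───┃    ┃┌───┬───┬───┬───┐            ┃ 
       ┃│ 1 ┃1   ┃│ 7 │ 8 │ 9 │ ÷ │            ┃ 
       ┃├───┃    ┃├───┼───┼───┼───┤            ┃ 
       ┃│ 0 ┃2   ┃│ 4 │ 5 │ 6 │ × │            ┃ 
       ┃├───┃    ┃├───┼───┼───┼───┤            ┃ 
       ┃│ C ┃3   ┃│ 1 │ 2 │ 3 │ - │            ┃ 
       ┃└───┃    ┃├───┼───┼───┼───┤            ┃ 
       ┃    ┃4   ┃│ 0 │ . │ = │ + │            ┃ 
       ┃    ┃    ┃├───┼───┼───┼───┤            ┃ 


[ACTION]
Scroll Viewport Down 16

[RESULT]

       ┃┌───┃ Cir┏━━━━━━━━━━━━━━━━━━━━━━━━━━━━━┓ 
       ┃│ 7 ┠────┃ Calculator                  ┃ 
       ┃├───┃   0┠─────────────────────────────┨ 
       ┃│ 4 ┃0  [┃                            0┃ 
       ┃├───┃    ┃┌───┬───┬───┬───┐            ┃ 
       ┃│ 1 ┃1   ┃│ 7 │ 8 │ 9 │ ÷ │            ┃ 
       ┃├───┃    ┃├───┼───┼───┼───┤            ┃ 
       ┃│ 0 ┃2   ┃│ 4 │ 5 │ 6 │ × │            ┃ 
       ┃├───┃    ┃├───┼───┼───┼───┤            ┃ 
       ┃│ C ┃3   ┃│ 1 │ 2 │ 3 │ - │            ┃ 
       ┃└───┃    ┃├───┼───┼───┼───┤            ┃ 
       ┃    ┃4   ┃│ 0 │ . │ = │ + │            ┃ 
       ┃    ┃    ┃├───┼───┼───┼───┤            ┃ 
       ┃    ┃5   ┃│ C │ MC│ MR│ M+│            ┃ 
       ┃    ┃    ┃└───┴───┴───┴───┘            ┃ 
       ┗━━━━┃6   ┃                             ┃ 
            ┗━━━━┃                             ┃ 
                 ┃                             ┃ 
                 ┃                             ┃ 
                 ┗━━━━━━━━━━━━━━━━━━━━━━━━━━━━━┛ 
                                                 
                                                 


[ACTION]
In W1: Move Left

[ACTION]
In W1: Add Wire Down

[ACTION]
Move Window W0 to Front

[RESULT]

       ┃┌───┬───┬───┬───┐        ┃━━━━━━━━━━━━━┓ 
       ┃│ 7 │ 8 │ 9 │ ÷ │        ┃             ┃ 
       ┃├───┼───┼───┼───┤        ┃─────────────┨ 
       ┃│ 4 │ 5 │ 6 │ × │        ┃            0┃ 
       ┃├───┼───┼───┼───┤        ┃┐            ┃ 
       ┃│ 1 │ 2 │ 3 │ - │        ┃│            ┃ 
       ┃├───┼───┼───┼───┤        ┃┤            ┃ 
       ┃│ 0 │ . │ = │ + │        ┃│            ┃ 
       ┃├───┼───┼───┼───┤        ┃┤            ┃ 
       ┃│ C │ MC│ MR│ M+│        ┃│            ┃ 
       ┃└───┴───┴───┴───┘        ┃┤            ┃ 
       ┃                         ┃│            ┃ 
       ┃                         ┃┤            ┃ 
       ┃                         ┃│            ┃ 
       ┃                         ┃┘            ┃ 
       ┗━━━━━━━━━━━━━━━━━━━━━━━━━┛             ┃ 
            ┗━━━━┃                             ┃ 
                 ┃                             ┃ 
                 ┃                             ┃ 
                 ┗━━━━━━━━━━━━━━━━━━━━━━━━━━━━━┛ 
                                                 
                                                 


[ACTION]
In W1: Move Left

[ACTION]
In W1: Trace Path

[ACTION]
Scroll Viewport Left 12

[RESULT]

            ┃┌───┬───┬───┬───┐        ┃━━━━━━━━━━
            ┃│ 7 │ 8 │ 9 │ ÷ │        ┃          
            ┃├───┼───┼───┼───┤        ┃──────────
            ┃│ 4 │ 5 │ 6 │ × │        ┃          
            ┃├───┼───┼───┼───┤        ┃┐         
            ┃│ 1 │ 2 │ 3 │ - │        ┃│         
            ┃├───┼───┼───┼───┤        ┃┤         
            ┃│ 0 │ . │ = │ + │        ┃│         
            ┃├───┼───┼───┼───┤        ┃┤         
            ┃│ C │ MC│ MR│ M+│        ┃│         
            ┃└───┴───┴───┴───┘        ┃┤         
            ┃                         ┃│         
            ┃                         ┃┤         
            ┃                         ┃│         
            ┃                         ┃┘         
            ┗━━━━━━━━━━━━━━━━━━━━━━━━━┛          
                 ┗━━━━┃                          
                      ┃                          
                      ┃                          
                      ┗━━━━━━━━━━━━━━━━━━━━━━━━━━
                                                 
                                                 


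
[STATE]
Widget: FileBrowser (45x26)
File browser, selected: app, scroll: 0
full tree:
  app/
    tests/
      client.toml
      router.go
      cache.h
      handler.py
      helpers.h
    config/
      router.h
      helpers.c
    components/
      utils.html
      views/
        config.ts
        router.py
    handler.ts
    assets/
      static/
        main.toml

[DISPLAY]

> [-] app/                                   
    [+] tests/                               
    [+] config/                              
    [+] components/                          
    handler.ts                               
    [+] assets/                              
                                             
                                             
                                             
                                             
                                             
                                             
                                             
                                             
                                             
                                             
                                             
                                             
                                             
                                             
                                             
                                             
                                             
                                             
                                             
                                             


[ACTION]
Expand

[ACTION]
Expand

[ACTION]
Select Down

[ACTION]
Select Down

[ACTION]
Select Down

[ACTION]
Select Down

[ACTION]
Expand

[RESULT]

  [-] app/                                   
    [+] tests/                               
    [+] config/                              
    [+] components/                          
  > handler.ts                               
    [+] assets/                              
                                             
                                             
                                             
                                             
                                             
                                             
                                             
                                             
                                             
                                             
                                             
                                             
                                             
                                             
                                             
                                             
                                             
                                             
                                             
                                             


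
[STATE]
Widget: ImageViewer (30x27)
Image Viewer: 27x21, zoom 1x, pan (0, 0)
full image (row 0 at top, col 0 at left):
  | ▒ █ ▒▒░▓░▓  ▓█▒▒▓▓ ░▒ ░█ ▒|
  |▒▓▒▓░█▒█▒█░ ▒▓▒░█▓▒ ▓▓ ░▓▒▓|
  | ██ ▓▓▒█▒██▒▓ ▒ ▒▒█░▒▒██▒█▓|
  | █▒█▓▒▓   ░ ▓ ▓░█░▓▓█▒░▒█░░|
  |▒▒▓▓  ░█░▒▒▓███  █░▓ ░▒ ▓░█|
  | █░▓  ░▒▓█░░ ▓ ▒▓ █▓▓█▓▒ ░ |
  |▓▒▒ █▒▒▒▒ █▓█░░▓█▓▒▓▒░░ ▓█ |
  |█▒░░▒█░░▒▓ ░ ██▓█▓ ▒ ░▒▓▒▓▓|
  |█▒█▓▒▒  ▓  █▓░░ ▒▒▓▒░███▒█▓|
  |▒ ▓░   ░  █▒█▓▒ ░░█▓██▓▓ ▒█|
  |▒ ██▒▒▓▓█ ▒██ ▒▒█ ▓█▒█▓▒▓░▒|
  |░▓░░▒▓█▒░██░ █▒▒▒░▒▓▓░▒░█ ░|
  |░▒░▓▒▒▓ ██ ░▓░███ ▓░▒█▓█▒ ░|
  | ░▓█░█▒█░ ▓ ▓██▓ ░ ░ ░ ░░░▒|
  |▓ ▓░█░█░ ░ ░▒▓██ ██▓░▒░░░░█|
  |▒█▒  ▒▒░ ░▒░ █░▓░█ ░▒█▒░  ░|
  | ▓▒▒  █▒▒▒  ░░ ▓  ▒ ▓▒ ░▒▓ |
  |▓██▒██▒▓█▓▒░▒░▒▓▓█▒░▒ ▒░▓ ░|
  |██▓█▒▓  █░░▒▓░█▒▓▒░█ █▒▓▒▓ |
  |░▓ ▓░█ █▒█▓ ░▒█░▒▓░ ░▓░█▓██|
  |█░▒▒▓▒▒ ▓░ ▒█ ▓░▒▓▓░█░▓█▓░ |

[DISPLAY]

 ▒ █ ▒▒░▓░▓  ▓█▒▒▓▓ ░▒ ░█ ▒   
▒▓▒▓░█▒█▒█░ ▒▓▒░█▓▒ ▓▓ ░▓▒▓   
 ██ ▓▓▒█▒██▒▓ ▒ ▒▒█░▒▒██▒█▓   
 █▒█▓▒▓   ░ ▓ ▓░█░▓▓█▒░▒█░░   
▒▒▓▓  ░█░▒▒▓███  █░▓ ░▒ ▓░█   
 █░▓  ░▒▓█░░ ▓ ▒▓ █▓▓█▓▒ ░    
▓▒▒ █▒▒▒▒ █▓█░░▓█▓▒▓▒░░ ▓█    
█▒░░▒█░░▒▓ ░ ██▓█▓ ▒ ░▒▓▒▓▓   
█▒█▓▒▒  ▓  █▓░░ ▒▒▓▒░███▒█▓   
▒ ▓░   ░  █▒█▓▒ ░░█▓██▓▓ ▒█   
▒ ██▒▒▓▓█ ▒██ ▒▒█ ▓█▒█▓▒▓░▒   
░▓░░▒▓█▒░██░ █▒▒▒░▒▓▓░▒░█ ░   
░▒░▓▒▒▓ ██ ░▓░███ ▓░▒█▓█▒ ░   
 ░▓█░█▒█░ ▓ ▓██▓ ░ ░ ░ ░░░▒   
▓ ▓░█░█░ ░ ░▒▓██ ██▓░▒░░░░█   
▒█▒  ▒▒░ ░▒░ █░▓░█ ░▒█▒░  ░   
 ▓▒▒  █▒▒▒  ░░ ▓  ▒ ▓▒ ░▒▓    
▓██▒██▒▓█▓▒░▒░▒▓▓█▒░▒ ▒░▓ ░   
██▓█▒▓  █░░▒▓░█▒▓▒░█ █▒▓▒▓    
░▓ ▓░█ █▒█▓ ░▒█░▒▓░ ░▓░█▓██   
█░▒▒▓▒▒ ▓░ ▒█ ▓░▒▓▓░█░▓█▓░    
                              
                              
                              
                              
                              
                              


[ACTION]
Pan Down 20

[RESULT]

█░▒▒▓▒▒ ▓░ ▒█ ▓░▒▓▓░█░▓█▓░    
                              
                              
                              
                              
                              
                              
                              
                              
                              
                              
                              
                              
                              
                              
                              
                              
                              
                              
                              
                              
                              
                              
                              
                              
                              
                              


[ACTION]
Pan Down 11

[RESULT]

                              
                              
                              
                              
                              
                              
                              
                              
                              
                              
                              
                              
                              
                              
                              
                              
                              
                              
                              
                              
                              
                              
                              
                              
                              
                              
                              


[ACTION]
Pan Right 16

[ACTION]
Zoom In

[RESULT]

  ░░▒▒░░  ██░░▓▓░░██  ░░▒▒██▒▒
▒▒▒▒    ░░░░  ▓▓    ▒▒  ▓▓▒▒  
▒▒▒▒    ░░░░  ▓▓    ▒▒  ▓▓▒▒  
██▓▓▒▒░░▒▒░░▒▒▓▓▓▓██▒▒░░▒▒  ▒▒
██▓▓▒▒░░▒▒░░▒▒▓▓▓▓██▒▒░░▒▒  ▒▒
██░░░░▒▒▓▓░░██▒▒▓▓▒▒░░██  ██▒▒
██░░░░▒▒▓▓░░██▒▒▓▓▒▒░░██  ██▒▒
▒▒██▓▓  ░░▒▒██░░▒▒▓▓░░  ░░▓▓░░
▒▒██▓▓  ░░▒▒██░░▒▒▓▓░░  ░░▓▓░░
▓▓░░  ▒▒██  ▓▓░░▒▒▓▓▓▓░░██░░▓▓
▓▓░░  ▒▒██  ▓▓░░▒▒▓▓▓▓░░██░░▓▓
                              
                              
                              
                              
                              
                              
                              
                              
                              
                              
                              
                              
                              
                              
                              
                              


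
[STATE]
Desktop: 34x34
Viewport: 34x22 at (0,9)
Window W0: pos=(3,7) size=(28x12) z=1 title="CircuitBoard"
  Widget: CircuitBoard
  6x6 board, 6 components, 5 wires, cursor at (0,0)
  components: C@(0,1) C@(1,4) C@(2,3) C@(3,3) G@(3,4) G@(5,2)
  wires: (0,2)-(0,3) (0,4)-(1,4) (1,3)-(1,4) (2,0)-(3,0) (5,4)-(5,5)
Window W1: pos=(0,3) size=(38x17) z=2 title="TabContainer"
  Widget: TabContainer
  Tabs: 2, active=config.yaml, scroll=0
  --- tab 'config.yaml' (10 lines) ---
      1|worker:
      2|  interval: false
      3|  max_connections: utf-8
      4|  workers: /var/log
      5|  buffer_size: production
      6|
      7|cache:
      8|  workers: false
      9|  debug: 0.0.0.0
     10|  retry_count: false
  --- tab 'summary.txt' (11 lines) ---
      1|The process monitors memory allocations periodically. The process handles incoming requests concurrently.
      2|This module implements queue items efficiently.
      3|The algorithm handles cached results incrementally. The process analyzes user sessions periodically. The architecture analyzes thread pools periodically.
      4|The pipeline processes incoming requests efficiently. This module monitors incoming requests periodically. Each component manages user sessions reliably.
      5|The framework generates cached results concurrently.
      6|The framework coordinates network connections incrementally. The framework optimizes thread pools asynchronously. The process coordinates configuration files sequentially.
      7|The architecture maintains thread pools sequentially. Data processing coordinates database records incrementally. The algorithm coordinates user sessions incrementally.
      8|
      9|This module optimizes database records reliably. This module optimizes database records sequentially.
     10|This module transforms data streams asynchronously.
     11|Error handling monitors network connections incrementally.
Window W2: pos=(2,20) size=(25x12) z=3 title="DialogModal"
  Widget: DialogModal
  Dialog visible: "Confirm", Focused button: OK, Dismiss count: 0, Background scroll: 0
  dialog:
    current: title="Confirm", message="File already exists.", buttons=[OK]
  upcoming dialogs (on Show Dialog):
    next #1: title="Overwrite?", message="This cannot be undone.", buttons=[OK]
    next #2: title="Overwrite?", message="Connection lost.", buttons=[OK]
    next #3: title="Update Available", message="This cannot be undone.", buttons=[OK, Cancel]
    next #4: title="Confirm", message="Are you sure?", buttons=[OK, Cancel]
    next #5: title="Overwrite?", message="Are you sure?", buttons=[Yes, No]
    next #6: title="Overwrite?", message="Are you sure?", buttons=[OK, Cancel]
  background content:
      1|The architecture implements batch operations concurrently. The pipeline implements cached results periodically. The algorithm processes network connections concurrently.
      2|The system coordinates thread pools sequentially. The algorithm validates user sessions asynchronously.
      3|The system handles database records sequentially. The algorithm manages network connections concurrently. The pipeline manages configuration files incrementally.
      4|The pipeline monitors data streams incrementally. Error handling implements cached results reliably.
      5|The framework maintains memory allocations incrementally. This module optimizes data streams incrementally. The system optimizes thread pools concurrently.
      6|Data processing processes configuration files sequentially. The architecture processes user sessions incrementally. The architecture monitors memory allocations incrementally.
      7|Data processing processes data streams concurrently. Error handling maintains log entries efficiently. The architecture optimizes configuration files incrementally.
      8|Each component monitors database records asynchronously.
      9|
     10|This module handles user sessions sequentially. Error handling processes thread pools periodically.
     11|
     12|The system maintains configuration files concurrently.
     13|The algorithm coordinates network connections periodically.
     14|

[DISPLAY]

┃  interval: false                
┃  max_connections: utf-8         
┃  workers: /var/log              
┃  buffer_size: production        
┃                                 
┃cache:                           
┃  workers: false                 
┃  debug: 0.0.0.0                 
┃  retry_count: false             
┃                                 
┗━━━━━━━━━━━━━━━━━━━━━━━━━━━━━━━━━
  ┏━━━━━━━━━━━━━━━━━━━━━━━┓       
  ┃ DialogModal           ┃       
  ┠───────────────────────┨       
  ┃The architecture implem┃       
  ┃Th┌─────────────────┐s ┃       
  ┃Th│     Confirm     │ta┃       
  ┃Th│File already exis│ d┃       
  ┃Th│       [OK]      │ns┃       
  ┃Da└─────────────────┘ss┃       
  ┃Data processing process┃       
  ┃Each component monitors┃       


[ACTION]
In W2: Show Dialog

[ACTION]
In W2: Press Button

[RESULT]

┃  interval: false                
┃  max_connections: utf-8         
┃  workers: /var/log              
┃  buffer_size: production        
┃                                 
┃cache:                           
┃  workers: false                 
┃  debug: 0.0.0.0                 
┃  retry_count: false             
┃                                 
┗━━━━━━━━━━━━━━━━━━━━━━━━━━━━━━━━━
  ┏━━━━━━━━━━━━━━━━━━━━━━━┓       
  ┃ DialogModal           ┃       
  ┠───────────────────────┨       
  ┃The architecture implem┃       
  ┃The system coordinates ┃       
  ┃The system handles data┃       
  ┃The pipeline monitors d┃       
  ┃The framework maintains┃       
  ┃Data processing process┃       
  ┃Data processing process┃       
  ┃Each component monitors┃       


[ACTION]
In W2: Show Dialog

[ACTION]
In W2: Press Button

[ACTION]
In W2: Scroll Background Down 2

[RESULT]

┃  interval: false                
┃  max_connections: utf-8         
┃  workers: /var/log              
┃  buffer_size: production        
┃                                 
┃cache:                           
┃  workers: false                 
┃  debug: 0.0.0.0                 
┃  retry_count: false             
┃                                 
┗━━━━━━━━━━━━━━━━━━━━━━━━━━━━━━━━━
  ┏━━━━━━━━━━━━━━━━━━━━━━━┓       
  ┃ DialogModal           ┃       
  ┠───────────────────────┨       
  ┃The system handles data┃       
  ┃The pipeline monitors d┃       
  ┃The framework maintains┃       
  ┃Data processing process┃       
  ┃Data processing process┃       
  ┃Each component monitors┃       
  ┃                       ┃       
  ┃This module handles use┃       


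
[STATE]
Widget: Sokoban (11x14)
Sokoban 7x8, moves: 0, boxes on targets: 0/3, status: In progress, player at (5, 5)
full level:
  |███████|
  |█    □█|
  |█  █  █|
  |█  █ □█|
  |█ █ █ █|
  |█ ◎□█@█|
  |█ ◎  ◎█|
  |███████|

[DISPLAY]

███████    
█    □█    
█  █  █    
█  █ □█    
█ █ █ █    
█ ◎□█@█    
█ ◎  ◎█    
███████    
Moves: 0  0
           
           
           
           
           


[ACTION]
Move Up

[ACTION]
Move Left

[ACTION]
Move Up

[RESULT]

███████    
█    □█    
█  █ □█    
█  █ @█    
█ █ █ █    
█ ◎□█ █    
█ ◎  ◎█    
███████    
Moves: 2  0
           
           
           
           
           


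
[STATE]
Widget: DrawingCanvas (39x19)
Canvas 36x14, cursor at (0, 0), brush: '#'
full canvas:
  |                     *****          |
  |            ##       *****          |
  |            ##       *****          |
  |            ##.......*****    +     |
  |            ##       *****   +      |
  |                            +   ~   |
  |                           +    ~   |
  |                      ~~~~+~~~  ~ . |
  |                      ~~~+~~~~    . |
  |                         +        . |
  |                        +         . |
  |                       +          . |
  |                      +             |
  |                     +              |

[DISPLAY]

+                    *****             
            ##       *****             
            ##       *****             
            ##.......*****    +        
            ##       *****   +         
                            +   ~      
                           +    ~      
                      ~~~~+~~~  ~ .    
                      ~~~+~~~~    .    
                         +        .    
                        +         .    
                       +          .    
                      +                
                     +                 
                                       
                                       
                                       
                                       
                                       


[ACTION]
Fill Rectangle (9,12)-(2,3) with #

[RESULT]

+                    *****             
            ##       *****             
   ###########       *****             
   ###########.......*****    +        
   ###########       *****   +         
   ##########               +   ~      
   ##########              +    ~      
   ##########         ~~~~+~~~  ~ .    
   ##########         ~~~+~~~~    .    
   ##########            +        .    
                        +         .    
                       +          .    
                      +                
                     +                 
                                       
                                       
                                       
                                       
                                       


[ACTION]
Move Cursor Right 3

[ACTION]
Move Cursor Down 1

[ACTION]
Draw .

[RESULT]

                     *****             
   .        ##       *****             
   ###########       *****             
   ###########.......*****    +        
   ###########       *****   +         
   ##########               +   ~      
   ##########              +    ~      
   ##########         ~~~~+~~~  ~ .    
   ##########         ~~~+~~~~    .    
   ##########            +        .    
                        +         .    
                       +          .    
                      +                
                     +                 
                                       
                                       
                                       
                                       
                                       


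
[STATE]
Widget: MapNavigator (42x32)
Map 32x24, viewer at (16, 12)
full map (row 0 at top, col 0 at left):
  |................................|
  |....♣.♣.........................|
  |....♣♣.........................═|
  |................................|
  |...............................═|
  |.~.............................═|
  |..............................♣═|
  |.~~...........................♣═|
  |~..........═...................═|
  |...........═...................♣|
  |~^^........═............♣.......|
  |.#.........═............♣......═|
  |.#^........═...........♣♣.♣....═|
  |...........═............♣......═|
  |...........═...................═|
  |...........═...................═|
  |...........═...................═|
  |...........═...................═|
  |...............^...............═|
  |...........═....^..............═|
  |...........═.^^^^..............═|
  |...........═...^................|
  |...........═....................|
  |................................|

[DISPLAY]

                                          
                                          
                                          
                                          
     ................................     
     ....♣.♣.........................     
     ....♣♣.........................═     
     ................................     
     ...............................═     
     .~.............................═     
     ..............................♣═     
     .~~...........................♣═     
     ~..........═...................═     
     ...........═...................♣     
     ~^^........═............♣.......     
     .#.........═............♣......═     
     .#^........═....@......♣♣.♣....═     
     ...........═............♣......═     
     ...........═...................═     
     ...........═...................═     
     ...........═...................═     
     ...........═...................═     
     ...............^...............═     
     ...........═....^..............═     
     ...........═.^^^^..............═     
     ...........═...^................     
     ...........═....................     
     ................................     
                                          
                                          
                                          
                                          


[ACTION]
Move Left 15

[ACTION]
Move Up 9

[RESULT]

                                          
                                          
                                          
                                          
                                          
                                          
                                          
                                          
                                          
                                          
                                          
                                          
                                          
                    ......................
                    ....♣.♣...............
                    ....♣♣................
                    .@....................
                    ......................
                    .~....................
                    ......................
                    .~~...................
                    ~..........═..........
                    ...........═..........
                    ~^^........═..........
                    .#.........═..........
                    .#^........═..........
                    ...........═..........
                    ...........═..........
                    ...........═..........
                    ...........═..........
                    ...........═..........
                    ...............^......


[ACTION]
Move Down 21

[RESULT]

                    .~~...................
                    ~..........═..........
                    ...........═..........
                    ~^^........═..........
                    .#.........═..........
                    .#^........═..........
                    ...........═..........
                    ...........═..........
                    ...........═..........
                    ...........═..........
                    ...........═..........
                    ...............^......
                    ...........═....^.....
                    ...........═.^^^^.....
                    ...........═...^......
                    ...........═..........
                    .@....................
                                          
                                          
                                          
                                          
                                          
                                          
                                          
                                          
                                          
                                          
                                          
                                          
                                          
                                          
                                          


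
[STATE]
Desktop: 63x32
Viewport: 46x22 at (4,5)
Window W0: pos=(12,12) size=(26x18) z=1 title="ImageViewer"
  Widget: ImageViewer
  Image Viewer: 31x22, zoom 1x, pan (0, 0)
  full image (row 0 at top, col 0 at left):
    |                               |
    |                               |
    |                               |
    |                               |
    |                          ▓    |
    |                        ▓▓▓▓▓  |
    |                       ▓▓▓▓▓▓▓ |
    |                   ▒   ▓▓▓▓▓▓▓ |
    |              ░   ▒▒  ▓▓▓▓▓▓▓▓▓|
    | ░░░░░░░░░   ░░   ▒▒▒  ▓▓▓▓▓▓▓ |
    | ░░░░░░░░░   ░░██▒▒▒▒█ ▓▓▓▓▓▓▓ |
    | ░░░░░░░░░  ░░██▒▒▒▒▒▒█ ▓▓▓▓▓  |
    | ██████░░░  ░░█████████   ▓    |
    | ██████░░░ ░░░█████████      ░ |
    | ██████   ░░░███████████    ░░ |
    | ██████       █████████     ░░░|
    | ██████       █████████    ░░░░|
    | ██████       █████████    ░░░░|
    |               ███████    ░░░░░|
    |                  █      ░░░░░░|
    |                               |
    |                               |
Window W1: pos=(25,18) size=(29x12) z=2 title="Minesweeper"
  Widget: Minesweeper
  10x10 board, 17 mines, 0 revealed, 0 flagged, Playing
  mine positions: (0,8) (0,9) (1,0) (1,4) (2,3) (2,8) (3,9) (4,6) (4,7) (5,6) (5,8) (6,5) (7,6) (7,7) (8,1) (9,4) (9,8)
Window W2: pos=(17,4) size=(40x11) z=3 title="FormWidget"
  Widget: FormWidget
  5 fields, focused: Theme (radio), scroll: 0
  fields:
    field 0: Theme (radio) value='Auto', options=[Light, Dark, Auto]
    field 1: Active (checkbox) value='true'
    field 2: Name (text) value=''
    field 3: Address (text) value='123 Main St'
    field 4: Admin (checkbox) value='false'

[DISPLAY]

             ┃ FormWidget                     
             ┠────────────────────────────────
             ┃> Theme:      ( ) Light  ( ) Dar
             ┃  Active:     [x]               
             ┃  Name:       [                 
             ┃  Address:    [123 Main St      
             ┃  Admin:      [ ]               
        ┏━━━━┃                                
        ┃ Ima┃                                
        ┠────┗━━━━━━━━━━━━━━━━━━━━━━━━━━━━━━━━
        ┃                        ┃            
        ┃                        ┃            
        ┃                        ┃            
        ┃            ┏━━━━━━━━━━━━━━━━━━━━━━━━
        ┃            ┃ Minesweeper            
        ┃            ┠────────────────────────
        ┃            ┃■■■■■■■■■■              
        ┃            ┃■■■■■■■■■■              
        ┃            ┃■■■■■■■■■■              
        ┃ ░░░░░░░░░  ┃■■■■■■■■■■              
        ┃ ░░░░░░░░░  ┃■■■■■■■■■■              
        ┃ ░░░░░░░░░  ┃■■■■■■■■■■              


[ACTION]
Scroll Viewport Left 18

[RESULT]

                 ┃ FormWidget                 
                 ┠────────────────────────────
                 ┃> Theme:      ( ) Light  ( )
                 ┃  Active:     [x]           
                 ┃  Name:       [             
                 ┃  Address:    [123 Main St  
                 ┃  Admin:      [ ]           
            ┏━━━━┃                            
            ┃ Ima┃                            
            ┠────┗━━━━━━━━━━━━━━━━━━━━━━━━━━━━
            ┃                        ┃        
            ┃                        ┃        
            ┃                        ┃        
            ┃            ┏━━━━━━━━━━━━━━━━━━━━
            ┃            ┃ Minesweeper        
            ┃            ┠────────────────────
            ┃            ┃■■■■■■■■■■          
            ┃            ┃■■■■■■■■■■          
            ┃            ┃■■■■■■■■■■          
            ┃ ░░░░░░░░░  ┃■■■■■■■■■■          
            ┃ ░░░░░░░░░  ┃■■■■■■■■■■          
            ┃ ░░░░░░░░░  ┃■■■■■■■■■■          


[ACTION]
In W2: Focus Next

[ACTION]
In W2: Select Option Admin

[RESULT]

                 ┃ FormWidget                 
                 ┠────────────────────────────
                 ┃  Theme:      ( ) Light  ( )
                 ┃> Active:     [x]           
                 ┃  Name:       [             
                 ┃  Address:    [123 Main St  
                 ┃  Admin:      [ ]           
            ┏━━━━┃                            
            ┃ Ima┃                            
            ┠────┗━━━━━━━━━━━━━━━━━━━━━━━━━━━━
            ┃                        ┃        
            ┃                        ┃        
            ┃                        ┃        
            ┃            ┏━━━━━━━━━━━━━━━━━━━━
            ┃            ┃ Minesweeper        
            ┃            ┠────────────────────
            ┃            ┃■■■■■■■■■■          
            ┃            ┃■■■■■■■■■■          
            ┃            ┃■■■■■■■■■■          
            ┃ ░░░░░░░░░  ┃■■■■■■■■■■          
            ┃ ░░░░░░░░░  ┃■■■■■■■■■■          
            ┃ ░░░░░░░░░  ┃■■■■■■■■■■          


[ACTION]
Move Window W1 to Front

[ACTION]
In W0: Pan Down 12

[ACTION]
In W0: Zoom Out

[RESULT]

                 ┃ FormWidget                 
                 ┠────────────────────────────
                 ┃  Theme:      ( ) Light  ( )
                 ┃> Active:     [x]           
                 ┃  Name:       [             
                 ┃  Address:    [123 Main St  
                 ┃  Admin:      [ ]           
            ┏━━━━┃                            
            ┃ Ima┃                            
            ┠────┗━━━━━━━━━━━━━━━━━━━━━━━━━━━━
            ┃ ██████░░░  ░░█████████ ┃        
            ┃ ██████░░░ ░░░█████████ ┃        
            ┃ ██████   ░░░███████████┃        
            ┃ ██████     ┏━━━━━━━━━━━━━━━━━━━━
            ┃ ██████     ┃ Minesweeper        
            ┃ ██████     ┠────────────────────
            ┃            ┃■■■■■■■■■■          
            ┃            ┃■■■■■■■■■■          
            ┃            ┃■■■■■■■■■■          
            ┃            ┃■■■■■■■■■■          
            ┃            ┃■■■■■■■■■■          
            ┃            ┃■■■■■■■■■■          
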